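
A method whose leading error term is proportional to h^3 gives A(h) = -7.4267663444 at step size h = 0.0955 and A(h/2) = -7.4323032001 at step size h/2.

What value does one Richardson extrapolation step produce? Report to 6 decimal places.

Error is O(h^3); halving h shrinks it by 2^3 = 8.
A(h/2) − A(h) = -7.4323032001 − (-7.4267663444) = -0.0055368557
Correction (A(h/2) − A(h))/(8 − 1) = (-0.0055368557)/7 = -0.0007909794
R = -7.4323032001 − 0.0007909794 = -7.4330941795

-7.433094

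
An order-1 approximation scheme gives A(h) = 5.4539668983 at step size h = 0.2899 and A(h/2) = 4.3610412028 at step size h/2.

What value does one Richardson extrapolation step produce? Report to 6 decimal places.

3.268116

The method has order 1: 2^1 = 2.
Numerator 2*A(h/2) − A(h) = 2*4.3610412028 − 5.4539668983 = 3.2681155073
Extrapolated: 3.2681155073 / 1 = 3.2681155073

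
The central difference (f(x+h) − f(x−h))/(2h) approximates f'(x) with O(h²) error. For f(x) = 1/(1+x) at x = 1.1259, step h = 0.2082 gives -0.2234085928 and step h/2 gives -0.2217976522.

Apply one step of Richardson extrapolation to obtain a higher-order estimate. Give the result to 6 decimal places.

-0.221261

Order 2 gives 2^r = 4 and 2^r − 1 = 3.
Difference of the inputs: -0.2217976522 − (-0.2234085928) = 0.0016109406
Divide by 2^2 − 1 = 3: 0.0016109406/3 = 0.0005369802
R = -0.2217976522 + 0.0005369802 = -0.2212606720
Correction |R − A(h/2)| = 5.370e-04; gap |A(h/2) − A(h)| = 1.611e-03.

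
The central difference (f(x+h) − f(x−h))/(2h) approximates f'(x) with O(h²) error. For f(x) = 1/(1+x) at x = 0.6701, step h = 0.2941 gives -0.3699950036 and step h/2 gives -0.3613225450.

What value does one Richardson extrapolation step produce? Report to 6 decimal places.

-0.358432

Leading term ∝ h^2; use weight 4 = 2^2.
4*(-0.3613225450) = -1.4452901800; (-1.4452901800) − (-0.3699950036) = -1.0752951764
Denominator 4 − 1 = 3.
Extrapolated: (-1.0752951764) / 3 = -0.3584317255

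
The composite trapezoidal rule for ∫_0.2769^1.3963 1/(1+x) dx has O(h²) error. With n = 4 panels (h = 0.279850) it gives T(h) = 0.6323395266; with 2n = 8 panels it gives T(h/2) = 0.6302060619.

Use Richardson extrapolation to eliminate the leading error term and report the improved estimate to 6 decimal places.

r = 2, so 2^r = 4.
Top: 4(0.6302060619) − (0.6323395266) = 1.8884847210
Divide by 2^2 − 1 = 3.
Extrapolated: 1.8884847210 / 3 = 0.6294949070

0.629495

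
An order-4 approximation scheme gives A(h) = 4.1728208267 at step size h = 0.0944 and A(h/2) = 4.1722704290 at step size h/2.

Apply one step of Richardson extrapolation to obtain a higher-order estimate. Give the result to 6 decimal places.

Order 4 gives 2^r = 16 and 2^r − 1 = 15.
16*4.1722704290 = 66.7563268640; 66.7563268640 − 4.1728208267 = 62.5835060373
Divide by 2^4 − 1 = 15.
Result: 4.1722337358
Gap between inputs: 5.504e-04; correction applied: −0.0000366932.

4.172234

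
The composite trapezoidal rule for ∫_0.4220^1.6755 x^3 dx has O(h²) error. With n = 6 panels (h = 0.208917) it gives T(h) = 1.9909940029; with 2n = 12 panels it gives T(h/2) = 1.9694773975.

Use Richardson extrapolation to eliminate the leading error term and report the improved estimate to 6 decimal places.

r = 2, so 2^r = 4.
Top: 4(1.9694773975) − (1.9909940029) = 5.8869155871
Denominator 4 − 1 = 3.
So the Richardson estimate is 1.9623051957.
Shift from A(h/2): −0.0071722018.

1.962305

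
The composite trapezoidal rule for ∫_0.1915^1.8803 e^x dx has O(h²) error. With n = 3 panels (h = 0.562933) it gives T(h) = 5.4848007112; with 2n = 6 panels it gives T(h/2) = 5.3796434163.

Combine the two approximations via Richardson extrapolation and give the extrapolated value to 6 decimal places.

5.344591

Method order is 2; weight 2^2 = 4.
4·5.3796434163 = 21.5185736652; 21.5185736652 − 5.4848007112 = 16.0337729540
Divide by 2^2 − 1 = 3.
R = 16.0337729540/3 = 5.3445909847
Correction |R − A(h/2)| = 3.505e-02; gap |A(h/2) − A(h)| = 1.052e-01.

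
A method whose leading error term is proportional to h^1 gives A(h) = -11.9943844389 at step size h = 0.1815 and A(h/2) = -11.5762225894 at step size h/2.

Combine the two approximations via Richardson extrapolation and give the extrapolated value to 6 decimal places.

-11.158061

Method order is 1; weight 2^1 = 2.
Weighted: (-23.1524451788) − (-11.9943844389) = -11.1580607399
Denominator 2 − 1 = 1.
So the Richardson estimate is -11.1580607399.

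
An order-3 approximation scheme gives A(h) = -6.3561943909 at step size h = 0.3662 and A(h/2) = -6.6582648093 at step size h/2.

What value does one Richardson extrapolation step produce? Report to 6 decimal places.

With r = 3 the leading error scales as h^3, so the weight is 2^3 = 8.
8·(-6.6582648093) = -53.2661184744; subtract (-6.3561943909) → -46.9099240835
Denominator 8 − 1 = 7.
(-46.9099240835) ÷ 7 = -6.7014177262
Shift from A(h/2): −0.0431529169.

-6.701418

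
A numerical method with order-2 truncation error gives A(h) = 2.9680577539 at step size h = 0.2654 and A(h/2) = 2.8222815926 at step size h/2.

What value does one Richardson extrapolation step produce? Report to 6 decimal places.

Leading term ∝ h^2; use weight 4 = 2^2.
Weighted: 11.2891263704 − 2.9680577539 = 8.3210686165
(4 × 2.8222815926 − 2.9680577539)/(4 − 1) = 2.7736895388
Correction |R − A(h/2)| = 4.859e-02; gap |A(h/2) − A(h)| = 1.458e-01.

2.773690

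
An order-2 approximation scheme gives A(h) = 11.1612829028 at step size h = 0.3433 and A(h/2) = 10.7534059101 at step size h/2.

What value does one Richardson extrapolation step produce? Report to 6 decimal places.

10.617447

r = 2: numerator weight 4, denominator 3.
Weighted: 43.0136236404 − 11.1612829028 = 31.8523407376
Denominator 4 − 1 = 3.
So the Richardson estimate is 10.6174469125.
Shift from A(h/2): −0.1359589976.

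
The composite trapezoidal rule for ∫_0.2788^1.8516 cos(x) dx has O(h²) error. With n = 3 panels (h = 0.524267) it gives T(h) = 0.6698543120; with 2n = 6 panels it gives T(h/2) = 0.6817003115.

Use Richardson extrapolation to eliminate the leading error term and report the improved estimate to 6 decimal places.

0.685649

Order 2 gives 2^r = 4 and 2^r − 1 = 3.
4·0.6817003115 − 0.6698543120 = 2.0569469340
Denominator 4 − 1 = 3.
R = 2.0569469340/3 = 0.6856489780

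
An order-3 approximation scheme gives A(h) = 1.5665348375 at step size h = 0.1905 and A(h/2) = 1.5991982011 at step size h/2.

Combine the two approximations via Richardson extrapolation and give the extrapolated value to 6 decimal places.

1.603864

Leading term ∝ h^3; use weight 8 = 2^3.
Weighted: 12.7935856088 − 1.5665348375 = 11.2270507713
11.2270507713 ÷ 7 = 1.6038643959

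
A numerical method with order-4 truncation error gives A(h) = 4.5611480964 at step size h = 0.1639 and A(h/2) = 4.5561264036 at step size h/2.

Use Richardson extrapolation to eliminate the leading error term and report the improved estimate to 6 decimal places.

4.555792

r = 4: numerator weight 16, denominator 15.
16*4.5561264036 = 72.8980224576; subtract 4.5611480964 → 68.3368743612
Divide by 2^4 − 1 = 15.
Extrapolated: 68.3368743612 / 15 = 4.5557916241
Gap between inputs: 5.022e-03; correction applied: −0.0003347795.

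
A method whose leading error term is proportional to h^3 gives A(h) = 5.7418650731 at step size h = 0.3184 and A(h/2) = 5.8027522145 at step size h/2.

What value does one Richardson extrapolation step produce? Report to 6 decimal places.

The method has order 3: 2^3 = 8.
Top: 8(5.8027522145) − (5.7418650731) = 40.6801526429
Divide by 2^3 − 1 = 7.
Extrapolated: 40.6801526429 / 7 = 5.8114503776

5.811450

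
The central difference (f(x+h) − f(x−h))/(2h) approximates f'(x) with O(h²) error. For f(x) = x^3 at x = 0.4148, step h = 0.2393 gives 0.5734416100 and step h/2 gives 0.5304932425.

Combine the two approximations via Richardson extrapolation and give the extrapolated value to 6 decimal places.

0.516177

Method order is 2; weight 2^2 = 4.
4·0.5304932425 − 0.5734416100 = 1.5485313600
Denominator 4 − 1 = 3.
R = 1.5485313600/3 = 0.5161771200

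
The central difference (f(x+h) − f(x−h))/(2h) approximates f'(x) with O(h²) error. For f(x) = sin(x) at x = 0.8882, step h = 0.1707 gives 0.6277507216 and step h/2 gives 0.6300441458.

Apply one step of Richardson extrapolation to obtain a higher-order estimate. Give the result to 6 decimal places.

r = 2: numerator weight 4, denominator 3.
2^2·A(h/2) = 2.5201765832; minus A(h) gives 1.8924258616.
Extrapolated: 1.8924258616 / 3 = 0.6308086205
Gap between inputs: 2.293e-03; correction applied: +0.0007644747.

0.630809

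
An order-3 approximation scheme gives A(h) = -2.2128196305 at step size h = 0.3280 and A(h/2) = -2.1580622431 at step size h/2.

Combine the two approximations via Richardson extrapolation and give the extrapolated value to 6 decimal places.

r = 3: numerator weight 8, denominator 7.
8×(-2.1580622431) − (-2.2128196305) = -15.0516783143
Denominator 8 − 1 = 7.
R = (-15.0516783143)/7 = -2.1502397592
Correction |R − A(h/2)| = 7.822e-03; gap |A(h/2) − A(h)| = 5.476e-02.

-2.150240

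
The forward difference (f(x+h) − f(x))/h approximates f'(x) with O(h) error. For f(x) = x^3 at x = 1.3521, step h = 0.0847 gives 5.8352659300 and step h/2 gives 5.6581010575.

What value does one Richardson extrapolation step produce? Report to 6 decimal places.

5.480936

Order 1 gives 2^r = 2 and 2^r − 1 = 1.
Weighted: 11.3162021150 − 5.8352659300 = 5.4809361850
5.4809361850 ÷ 1 = 5.4809361850
Correction |R − A(h/2)| = 1.772e-01; gap |A(h/2) − A(h)| = 1.772e-01.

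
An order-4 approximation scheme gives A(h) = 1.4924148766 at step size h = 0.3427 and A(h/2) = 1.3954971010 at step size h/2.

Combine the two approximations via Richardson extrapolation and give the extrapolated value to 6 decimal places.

1.389036

Error is O(h^4); halving h shrinks it by 2^4 = 16.
16*1.3954971010 − 1.4924148766 = 20.8355387394
20.8355387394 ÷ 15 = 1.3890359160
Shift from A(h/2): −0.0064611850.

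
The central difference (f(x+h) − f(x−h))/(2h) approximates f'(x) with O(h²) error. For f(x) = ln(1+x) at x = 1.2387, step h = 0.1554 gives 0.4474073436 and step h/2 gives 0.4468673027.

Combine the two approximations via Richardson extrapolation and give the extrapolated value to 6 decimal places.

0.446687

The method has order 2: 2^2 = 4.
4 × 0.4468673027 = 1.7874692108; subtract 0.4474073436 → 1.3400618672
(4 × 0.4468673027 − 0.4474073436)/(4 − 1) = 0.4466872891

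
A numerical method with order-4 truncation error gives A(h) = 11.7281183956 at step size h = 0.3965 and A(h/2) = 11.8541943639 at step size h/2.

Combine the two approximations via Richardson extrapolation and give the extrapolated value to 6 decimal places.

11.862599

r = 4: numerator weight 16, denominator 15.
Top: 16(11.8541943639) − (11.7281183956) = 177.9389914268
Denominator 16 − 1 = 15.
R = 177.9389914268/15 = 11.8625994285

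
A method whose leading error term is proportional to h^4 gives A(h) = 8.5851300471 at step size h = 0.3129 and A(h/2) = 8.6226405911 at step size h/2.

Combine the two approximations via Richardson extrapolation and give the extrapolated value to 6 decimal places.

r = 4, so 2^r = 16.
16·8.6226405911 − 8.5851300471 = 129.3771194105
Denominator 16 − 1 = 15.
Extrapolated: 129.3771194105 / 15 = 8.6251412940

8.625141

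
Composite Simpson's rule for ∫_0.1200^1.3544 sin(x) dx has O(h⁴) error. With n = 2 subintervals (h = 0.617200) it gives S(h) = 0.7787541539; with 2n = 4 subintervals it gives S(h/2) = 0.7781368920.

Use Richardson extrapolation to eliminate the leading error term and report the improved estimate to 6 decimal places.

r = 4: numerator weight 16, denominator 15.
Weighted: 12.4501902720 − 0.7787541539 = 11.6714361181
11.6714361181 ÷ 15 = 0.7780957412

0.778096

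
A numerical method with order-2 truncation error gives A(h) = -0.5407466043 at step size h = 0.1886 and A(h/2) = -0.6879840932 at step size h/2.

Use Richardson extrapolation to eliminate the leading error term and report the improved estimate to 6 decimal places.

Error is O(h^2); halving h shrinks it by 2^2 = 4.
Numerator 4*A(h/2) − A(h) = 4*(-0.6879840932) − (-0.5407466043) = -2.2111897685
Denominator 4 − 1 = 3.
So the Richardson estimate is -0.7370632562.
Gap between inputs: 1.472e-01; correction applied: −0.0490791630.

-0.737063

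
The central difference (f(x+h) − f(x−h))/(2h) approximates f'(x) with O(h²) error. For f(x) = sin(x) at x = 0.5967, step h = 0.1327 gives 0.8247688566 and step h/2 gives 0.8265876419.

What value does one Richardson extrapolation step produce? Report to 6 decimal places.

Order 2 gives 2^r = 4 and 2^r − 1 = 3.
2^2 × A(h/2) = 3.3063505676; minus A(h) gives 2.4815817110.
Divide by 2^2 − 1 = 3.
Extrapolated: 2.4815817110 / 3 = 0.8271939037
Correction |R − A(h/2)| = 6.063e-04; gap |A(h/2) − A(h)| = 1.819e-03.

0.827194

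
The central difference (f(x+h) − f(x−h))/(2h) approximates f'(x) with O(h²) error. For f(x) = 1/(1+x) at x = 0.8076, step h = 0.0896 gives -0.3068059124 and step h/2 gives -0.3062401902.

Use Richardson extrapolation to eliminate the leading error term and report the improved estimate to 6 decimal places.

-0.306052

Order 2 gives 2^r = 4 and 2^r − 1 = 3.
Numerator 4×A(h/2) − A(h) = 4×(-0.3062401902) − (-0.3068059124) = -0.9181548484
Divide by 2^2 − 1 = 3.
Result: -0.3060516161
Gap between inputs: 5.657e-04; correction applied: +0.0001885741.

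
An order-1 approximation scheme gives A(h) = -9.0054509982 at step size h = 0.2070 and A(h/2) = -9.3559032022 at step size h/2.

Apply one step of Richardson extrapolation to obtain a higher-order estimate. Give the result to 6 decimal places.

-9.706355

The method has order 1: 2^1 = 2.
2 × (-9.3559032022) − (-9.0054509982) = -9.7063554062
Denominator 2 − 1 = 1.
R = (-9.7063554062)/1 = -9.7063554062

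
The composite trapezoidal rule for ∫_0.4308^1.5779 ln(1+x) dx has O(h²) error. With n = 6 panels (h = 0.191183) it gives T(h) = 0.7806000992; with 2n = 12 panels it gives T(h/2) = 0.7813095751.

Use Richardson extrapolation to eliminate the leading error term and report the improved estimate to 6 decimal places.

r = 2, so 2^r = 4.
2^2*A(h/2) = 3.1252383004; minus A(h) gives 2.3446382012.
Denominator 4 − 1 = 3.
Result: 0.7815460671
Correction |R − A(h/2)| = 2.365e-04; gap |A(h/2) − A(h)| = 7.095e-04.

0.781546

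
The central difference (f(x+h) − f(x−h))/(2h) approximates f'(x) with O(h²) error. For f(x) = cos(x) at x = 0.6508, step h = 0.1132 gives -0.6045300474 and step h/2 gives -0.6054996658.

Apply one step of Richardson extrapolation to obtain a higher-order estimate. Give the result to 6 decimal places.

-0.605823

r = 2, so 2^r = 4.
4·(-0.6054996658) − (-0.6045300474) = -1.8174686158
Divide by 2^2 − 1 = 3.
R = (-1.8174686158)/3 = -0.6058228719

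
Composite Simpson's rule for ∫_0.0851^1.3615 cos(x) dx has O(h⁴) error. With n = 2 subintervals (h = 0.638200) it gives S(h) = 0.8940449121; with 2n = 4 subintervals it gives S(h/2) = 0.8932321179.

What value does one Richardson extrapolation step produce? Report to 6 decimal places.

Error is O(h^4); halving h shrinks it by 2^4 = 16.
Top: 16(0.8932321179) − (0.8940449121) = 13.3976689743
Divide by 2^4 − 1 = 15.
Result: 0.8931779316

0.893178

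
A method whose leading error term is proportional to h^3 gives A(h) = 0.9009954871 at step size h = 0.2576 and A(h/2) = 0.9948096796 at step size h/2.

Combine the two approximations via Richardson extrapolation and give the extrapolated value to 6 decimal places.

1.008212

Order 3 gives 2^r = 8 and 2^r − 1 = 7.
2^3×A(h/2) = 7.9584774368; minus A(h) gives 7.0574819497.
R = 7.0574819497/7 = 1.0082117071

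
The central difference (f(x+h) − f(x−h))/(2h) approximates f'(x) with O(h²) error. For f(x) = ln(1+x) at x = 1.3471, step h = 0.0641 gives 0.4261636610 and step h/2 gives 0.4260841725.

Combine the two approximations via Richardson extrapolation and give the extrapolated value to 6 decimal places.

0.426058

Method order is 2; weight 2^2 = 4.
4 × 0.4260841725 − 0.4261636610 = 1.2781730290
(4 × 0.4260841725 − 0.4261636610)/(4 − 1) = 0.4260576763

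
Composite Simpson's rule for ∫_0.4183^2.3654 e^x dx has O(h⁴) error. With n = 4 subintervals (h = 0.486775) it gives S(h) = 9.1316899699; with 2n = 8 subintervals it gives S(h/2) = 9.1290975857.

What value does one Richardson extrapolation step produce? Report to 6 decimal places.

9.128925

r = 4, so 2^r = 16.
Weighted: 146.0655613712 − 9.1316899699 = 136.9338714013
Divide by 2^4 − 1 = 15.
(16·9.1290975857 − 9.1316899699)/(16 − 1) = 9.1289247601
Gap between inputs: 2.592e-03; correction applied: −0.0001728256.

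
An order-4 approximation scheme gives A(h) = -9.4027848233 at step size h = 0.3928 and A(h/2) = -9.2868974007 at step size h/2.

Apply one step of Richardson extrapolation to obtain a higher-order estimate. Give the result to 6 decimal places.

-9.279172

Order 4 gives 2^r = 16 and 2^r − 1 = 15.
16 × (-9.2868974007) = -148.5903584112; (-148.5903584112) − (-9.4027848233) = -139.1875735879
(16 × (-9.2868974007) − (-9.4027848233))/(16 − 1) = -9.2791715725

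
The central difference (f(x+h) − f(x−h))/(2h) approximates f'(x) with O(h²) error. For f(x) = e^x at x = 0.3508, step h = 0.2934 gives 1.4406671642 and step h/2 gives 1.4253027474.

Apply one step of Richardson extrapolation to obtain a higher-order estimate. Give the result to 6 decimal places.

r = 2: numerator weight 4, denominator 3.
Weighted: 5.7012109896 − 1.4406671642 = 4.2605438254
Divide by 2^2 − 1 = 3.
Extrapolated: 4.2605438254 / 3 = 1.4201812751
Correction |R − A(h/2)| = 5.121e-03; gap |A(h/2) − A(h)| = 1.536e-02.

1.420181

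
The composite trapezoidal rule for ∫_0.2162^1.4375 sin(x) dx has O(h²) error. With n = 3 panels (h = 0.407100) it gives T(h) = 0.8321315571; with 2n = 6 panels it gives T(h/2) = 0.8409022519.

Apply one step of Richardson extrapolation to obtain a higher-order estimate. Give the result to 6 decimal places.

Method order is 2; weight 2^2 = 4.
Numerator 4·A(h/2) − A(h) = 4·0.8409022519 − 0.8321315571 = 2.5314774505
Denominator 4 − 1 = 3.
(4·0.8409022519 − 0.8321315571)/(4 − 1) = 0.8438258168

0.843826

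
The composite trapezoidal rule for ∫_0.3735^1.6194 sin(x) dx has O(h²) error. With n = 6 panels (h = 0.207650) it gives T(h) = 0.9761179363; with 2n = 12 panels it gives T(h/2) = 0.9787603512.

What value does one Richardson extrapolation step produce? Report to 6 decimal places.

Error is O(h^2); halving h shrinks it by 2^2 = 4.
Numerator 4 × A(h/2) − A(h) = 4 × 0.9787603512 − 0.9761179363 = 2.9389234685
Divide by 2^2 − 1 = 3.
So the Richardson estimate is 0.9796411562.

0.979641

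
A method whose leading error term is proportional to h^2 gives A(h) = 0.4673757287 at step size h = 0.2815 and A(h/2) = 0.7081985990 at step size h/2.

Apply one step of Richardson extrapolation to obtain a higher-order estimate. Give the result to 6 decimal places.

r = 2, so 2^r = 4.
2^2×A(h/2) = 2.8327943960; minus A(h) gives 2.3654186673.
Divide by 2^2 − 1 = 3.
2.3654186673 ÷ 3 = 0.7884728891
Gap between inputs: 2.408e-01; correction applied: +0.0802742901.

0.788473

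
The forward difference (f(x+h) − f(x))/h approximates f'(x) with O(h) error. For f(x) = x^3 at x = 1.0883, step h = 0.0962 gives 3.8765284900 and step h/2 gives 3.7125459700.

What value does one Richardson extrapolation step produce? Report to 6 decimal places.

Order 1 gives 2^r = 2 and 2^r − 1 = 1.
Weighted: 7.4250919400 − 3.8765284900 = 3.5485634500
(2×3.7125459700 − 3.8765284900)/(2 − 1) = 3.5485634500

3.548563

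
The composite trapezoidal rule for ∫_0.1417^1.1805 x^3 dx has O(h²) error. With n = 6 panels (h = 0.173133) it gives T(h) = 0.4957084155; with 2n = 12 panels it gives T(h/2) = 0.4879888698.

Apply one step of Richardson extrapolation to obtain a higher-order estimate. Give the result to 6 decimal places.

r = 2: numerator weight 4, denominator 3.
4*0.4879888698 = 1.9519554792; subtract 0.4957084155 → 1.4562470637
1.4562470637 ÷ 3 = 0.4854156879

0.485416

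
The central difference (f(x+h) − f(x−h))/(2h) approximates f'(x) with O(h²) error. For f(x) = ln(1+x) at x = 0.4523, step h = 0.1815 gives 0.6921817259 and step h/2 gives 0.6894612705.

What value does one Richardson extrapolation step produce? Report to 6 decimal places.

0.688554

Leading term ∝ h^2; use weight 4 = 2^2.
Difference of the inputs: 0.6894612705 − 0.6921817259 = -0.0027204554
Correction (A(h/2) − A(h))/(4 − 1) = (-0.0027204554)/3 = -0.0009068185
R = A(h/2) + (A(h/2) − A(h))/3 = 0.6894612705 − 0.0009068185 = 0.6885544520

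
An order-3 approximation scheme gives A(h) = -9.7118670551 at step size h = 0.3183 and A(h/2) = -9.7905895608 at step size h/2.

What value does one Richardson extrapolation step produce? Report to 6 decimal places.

-9.801836

With r = 3 the leading error scales as h^3, so the weight is 2^3 = 8.
8*(-9.7905895608) = -78.3247164864; (-78.3247164864) − (-9.7118670551) = -68.6128494313
Divide by 2^3 − 1 = 7.
Extrapolated: (-68.6128494313) / 7 = -9.8018356330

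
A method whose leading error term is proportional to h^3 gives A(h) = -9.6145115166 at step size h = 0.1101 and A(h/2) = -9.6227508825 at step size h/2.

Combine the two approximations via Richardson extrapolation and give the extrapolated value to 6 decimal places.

-9.623928

With r = 3 the leading error scales as h^3, so the weight is 2^3 = 8.
Weighted: (-76.9820070600) − (-9.6145115166) = -67.3674955434
Extrapolated: (-67.3674955434) / 7 = -9.6239279348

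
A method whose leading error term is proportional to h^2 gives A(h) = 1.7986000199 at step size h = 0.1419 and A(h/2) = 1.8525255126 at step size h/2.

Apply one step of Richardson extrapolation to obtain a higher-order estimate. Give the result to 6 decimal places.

1.870501

The method has order 2: 2^2 = 4.
A(h/2) − A(h) = 1.8525255126 − 1.7986000199 = 0.0539254927
Correction (A(h/2) − A(h))/(4 − 1) = 0.0539254927/3 = 0.0179751642
R = 1.8525255126 + 0.0179751642 = 1.8705006768
Correction |R − A(h/2)| = 1.798e-02; gap |A(h/2) − A(h)| = 5.393e-02.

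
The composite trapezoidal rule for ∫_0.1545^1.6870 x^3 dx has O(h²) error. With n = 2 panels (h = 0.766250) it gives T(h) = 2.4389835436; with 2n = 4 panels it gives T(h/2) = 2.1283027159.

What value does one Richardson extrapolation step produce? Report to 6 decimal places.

2.024742

r = 2, so 2^r = 4.
4·2.1283027159 = 8.5132108636; subtract 2.4389835436 → 6.0742273200
R = 6.0742273200/3 = 2.0247424400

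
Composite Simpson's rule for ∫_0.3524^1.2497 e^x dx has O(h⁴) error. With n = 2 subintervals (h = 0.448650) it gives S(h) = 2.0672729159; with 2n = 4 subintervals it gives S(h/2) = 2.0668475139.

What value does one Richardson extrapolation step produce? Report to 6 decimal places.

2.066819

r = 4, so 2^r = 16.
Weighted: 33.0695602224 − 2.0672729159 = 31.0022873065
(16 × 2.0668475139 − 2.0672729159)/(16 − 1) = 2.0668191538
Gap between inputs: 4.254e-04; correction applied: −0.0000283601.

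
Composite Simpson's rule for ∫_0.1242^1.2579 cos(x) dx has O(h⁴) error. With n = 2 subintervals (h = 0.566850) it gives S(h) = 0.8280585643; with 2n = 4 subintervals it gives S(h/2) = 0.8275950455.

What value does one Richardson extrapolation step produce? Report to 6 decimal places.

0.827564

Method order is 4; weight 2^4 = 16.
16*0.8275950455 = 13.2415207280; subtract 0.8280585643 → 12.4134621637
Denominator 16 − 1 = 15.
R = 12.4134621637/15 = 0.8275641442
Gap between inputs: 4.635e-04; correction applied: −0.0000309013.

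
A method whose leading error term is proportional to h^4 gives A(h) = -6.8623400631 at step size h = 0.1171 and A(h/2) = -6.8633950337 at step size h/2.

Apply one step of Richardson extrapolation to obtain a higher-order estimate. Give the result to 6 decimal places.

-6.863465

r = 4, so 2^r = 16.
Top: 16(-6.8633950337) − (-6.8623400631) = -102.9519804761
Denominator 16 − 1 = 15.
Extrapolated: (-102.9519804761) / 15 = -6.8634653651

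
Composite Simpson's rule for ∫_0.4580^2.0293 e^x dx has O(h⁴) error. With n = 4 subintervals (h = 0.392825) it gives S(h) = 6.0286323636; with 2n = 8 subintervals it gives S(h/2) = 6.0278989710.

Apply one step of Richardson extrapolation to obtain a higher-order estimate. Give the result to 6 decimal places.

6.027850

Order 4 gives 2^r = 16 and 2^r − 1 = 15.
16*6.0278989710 − 6.0286323636 = 90.4177511724
Denominator 16 − 1 = 15.
Extrapolated: 90.4177511724 / 15 = 6.0278500782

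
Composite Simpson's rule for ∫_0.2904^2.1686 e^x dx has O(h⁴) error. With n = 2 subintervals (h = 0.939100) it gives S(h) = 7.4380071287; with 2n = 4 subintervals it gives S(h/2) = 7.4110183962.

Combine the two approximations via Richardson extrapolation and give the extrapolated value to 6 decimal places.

7.409219

Leading term ∝ h^4; use weight 16 = 2^4.
2^4*A(h/2) = 118.5762943392; minus A(h) gives 111.1382872105.
Divide by 2^4 − 1 = 15.
Result: 7.4092191474
Correction |R − A(h/2)| = 1.799e-03; gap |A(h/2) − A(h)| = 2.699e-02.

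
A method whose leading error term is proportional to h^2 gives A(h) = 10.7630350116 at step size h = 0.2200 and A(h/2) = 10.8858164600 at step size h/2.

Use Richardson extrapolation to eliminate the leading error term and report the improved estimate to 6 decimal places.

The method has order 2: 2^2 = 4.
2^2*A(h/2) = 43.5432658400; minus A(h) gives 32.7802308284.
Divide by 2^2 − 1 = 3.
Result: 10.9267436095
Gap between inputs: 1.228e-01; correction applied: +0.0409271495.

10.926744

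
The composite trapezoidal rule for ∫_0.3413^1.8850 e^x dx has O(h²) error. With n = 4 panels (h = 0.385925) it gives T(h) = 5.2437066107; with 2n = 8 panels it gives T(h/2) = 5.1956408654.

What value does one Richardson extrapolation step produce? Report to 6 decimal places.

r = 2: numerator weight 4, denominator 3.
Numerator 4*A(h/2) − A(h) = 4*5.1956408654 − 5.2437066107 = 15.5388568509
Divide by 2^2 − 1 = 3.
So the Richardson estimate is 5.1796189503.
Correction |R − A(h/2)| = 1.602e-02; gap |A(h/2) − A(h)| = 4.807e-02.

5.179619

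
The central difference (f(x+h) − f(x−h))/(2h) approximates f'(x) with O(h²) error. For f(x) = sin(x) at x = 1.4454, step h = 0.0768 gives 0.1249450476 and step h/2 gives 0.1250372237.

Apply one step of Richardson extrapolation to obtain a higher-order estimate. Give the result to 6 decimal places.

0.125068

Order 2 gives 2^r = 4 and 2^r − 1 = 3.
4×0.1250372237 = 0.5001488948; subtract 0.1249450476 → 0.3752038472
Extrapolated: 0.3752038472 / 3 = 0.1250679491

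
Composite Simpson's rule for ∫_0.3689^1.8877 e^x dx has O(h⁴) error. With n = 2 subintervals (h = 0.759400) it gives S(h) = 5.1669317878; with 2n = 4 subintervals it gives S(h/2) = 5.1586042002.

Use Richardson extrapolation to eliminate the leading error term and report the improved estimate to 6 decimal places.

5.158049

r = 4: numerator weight 16, denominator 15.
16 × 5.1586042002 − 5.1669317878 = 77.3707354154
(16 × 5.1586042002 − 5.1669317878)/(16 − 1) = 5.1580490277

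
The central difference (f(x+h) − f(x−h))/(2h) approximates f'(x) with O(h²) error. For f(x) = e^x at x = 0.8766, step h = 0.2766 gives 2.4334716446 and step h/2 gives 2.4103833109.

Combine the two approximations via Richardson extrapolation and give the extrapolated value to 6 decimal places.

Leading term ∝ h^2; use weight 4 = 2^2.
Difference of the inputs: 2.4103833109 − 2.4334716446 = -0.0230883337
Divide by 2^2 − 1 = 3: (-0.0230883337)/3 = -0.0076961112
R = A(h/2) + (A(h/2) − A(h))/3 = 2.4103833109 − 0.0076961112 = 2.4026871997
Correction |R − A(h/2)| = 7.696e-03; gap |A(h/2) − A(h)| = 2.309e-02.

2.402687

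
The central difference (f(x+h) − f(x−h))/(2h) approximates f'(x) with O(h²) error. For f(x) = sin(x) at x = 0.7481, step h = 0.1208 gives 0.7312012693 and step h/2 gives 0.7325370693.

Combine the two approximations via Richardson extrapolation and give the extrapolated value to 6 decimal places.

0.732982

r = 2, so 2^r = 4.
Weighted: 2.9301482772 − 0.7312012693 = 2.1989470079
Denominator 4 − 1 = 3.
R = 2.1989470079/3 = 0.7329823360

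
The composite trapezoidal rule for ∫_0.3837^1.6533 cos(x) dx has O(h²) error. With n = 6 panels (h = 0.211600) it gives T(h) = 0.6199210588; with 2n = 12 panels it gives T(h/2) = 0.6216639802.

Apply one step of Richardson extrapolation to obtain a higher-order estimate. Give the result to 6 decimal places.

0.622245

r = 2, so 2^r = 4.
A(h/2) − A(h) = 0.6216639802 − 0.6199210588 = 0.0017429214
Divide by 2^2 − 1 = 3: 0.0017429214/3 = 0.0005809738
R = 0.6216639802 + 0.0005809738 = 0.6222449540
Shift from A(h/2): +0.0005809738.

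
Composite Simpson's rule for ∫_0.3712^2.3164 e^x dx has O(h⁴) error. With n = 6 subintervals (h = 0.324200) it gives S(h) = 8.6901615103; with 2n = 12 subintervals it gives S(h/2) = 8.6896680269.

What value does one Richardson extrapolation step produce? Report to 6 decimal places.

Leading term ∝ h^4; use weight 16 = 2^4.
16·8.6896680269 = 139.0346884304; 139.0346884304 − 8.6901615103 = 130.3445269201
Denominator 16 − 1 = 15.
R = 130.3445269201/15 = 8.6896351280

8.689635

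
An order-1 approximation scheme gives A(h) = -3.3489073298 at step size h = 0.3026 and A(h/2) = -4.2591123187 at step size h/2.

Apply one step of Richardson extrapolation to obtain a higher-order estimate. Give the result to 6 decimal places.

Leading term ∝ h^1; use weight 2 = 2^1.
2 × (-4.2591123187) = -8.5182246374; (-8.5182246374) − (-3.3489073298) = -5.1693173076
(-5.1693173076) ÷ 1 = -5.1693173076
Shift from A(h/2): −0.9102049889.

-5.169317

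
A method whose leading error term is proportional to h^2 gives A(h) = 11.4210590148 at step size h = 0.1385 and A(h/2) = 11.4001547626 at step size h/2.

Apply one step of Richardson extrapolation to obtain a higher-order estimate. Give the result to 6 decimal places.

11.393187

The method has order 2: 2^2 = 4.
Top: 4(11.4001547626) − (11.4210590148) = 34.1795600356
Divide by 2^2 − 1 = 3.
(4 × 11.4001547626 − 11.4210590148)/(4 − 1) = 11.3931866785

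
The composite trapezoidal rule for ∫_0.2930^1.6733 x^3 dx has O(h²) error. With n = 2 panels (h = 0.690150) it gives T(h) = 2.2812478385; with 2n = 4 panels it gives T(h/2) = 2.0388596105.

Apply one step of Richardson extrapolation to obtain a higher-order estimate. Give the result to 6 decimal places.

1.958064

r = 2, so 2^r = 4.
Top: 4(2.0388596105) − (2.2812478385) = 5.8741906035
5.8741906035 ÷ 3 = 1.9580635345
Gap between inputs: 2.424e-01; correction applied: −0.0807960760.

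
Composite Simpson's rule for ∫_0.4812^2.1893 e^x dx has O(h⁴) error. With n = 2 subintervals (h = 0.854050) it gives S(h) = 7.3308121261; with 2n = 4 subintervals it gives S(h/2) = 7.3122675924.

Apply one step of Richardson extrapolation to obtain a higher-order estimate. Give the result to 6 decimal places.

7.311031

Method order is 4; weight 2^4 = 16.
Top: 16(7.3122675924) − (7.3308121261) = 109.6654693523
Divide by 2^4 − 1 = 15.
So the Richardson estimate is 7.3110312902.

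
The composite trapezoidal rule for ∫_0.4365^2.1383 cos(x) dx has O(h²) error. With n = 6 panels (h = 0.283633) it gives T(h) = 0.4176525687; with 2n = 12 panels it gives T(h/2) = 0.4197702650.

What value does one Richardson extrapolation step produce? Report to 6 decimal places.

0.420476

Error is O(h^2); halving h shrinks it by 2^2 = 4.
Weighted: 1.6790810600 − 0.4176525687 = 1.2614284913
1.2614284913 ÷ 3 = 0.4204761638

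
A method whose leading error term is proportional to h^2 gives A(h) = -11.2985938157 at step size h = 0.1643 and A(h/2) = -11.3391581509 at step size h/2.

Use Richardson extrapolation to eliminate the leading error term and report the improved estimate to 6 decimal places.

Method order is 2; weight 2^2 = 4.
2^2·A(h/2) = -45.3566326036; minus A(h) gives -34.0580387879.
Denominator 4 − 1 = 3.
R = (-34.0580387879)/3 = -11.3526795960
Gap between inputs: 4.056e-02; correction applied: −0.0135214451.

-11.352680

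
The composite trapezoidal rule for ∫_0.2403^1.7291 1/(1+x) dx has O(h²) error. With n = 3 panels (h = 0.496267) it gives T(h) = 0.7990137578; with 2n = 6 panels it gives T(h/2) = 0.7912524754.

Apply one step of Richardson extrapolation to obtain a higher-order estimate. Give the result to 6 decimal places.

r = 2, so 2^r = 4.
Top: 4(0.7912524754) − (0.7990137578) = 2.3659961438
(4*0.7912524754 − 0.7990137578)/(4 − 1) = 0.7886653813

0.788665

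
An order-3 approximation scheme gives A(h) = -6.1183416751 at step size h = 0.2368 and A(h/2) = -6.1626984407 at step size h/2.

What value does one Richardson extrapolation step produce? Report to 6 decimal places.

Method order is 3; weight 2^3 = 8.
2^3*A(h/2) = -49.3015875256; minus A(h) gives -43.1832458505.
R = (-43.1832458505)/7 = -6.1690351215

-6.169035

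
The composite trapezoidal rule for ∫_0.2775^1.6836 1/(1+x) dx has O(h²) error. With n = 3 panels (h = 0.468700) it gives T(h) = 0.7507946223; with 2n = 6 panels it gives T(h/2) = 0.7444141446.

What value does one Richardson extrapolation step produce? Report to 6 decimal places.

0.742287

r = 2: numerator weight 4, denominator 3.
A(h/2) − A(h) = 0.7444141446 − 0.7507946223 = -0.0063804777
Correction (A(h/2) − A(h))/(4 − 1) = (-0.0063804777)/3 = -0.0021268259
R = A(h/2) + (A(h/2) − A(h))/3 = 0.7444141446 − 0.0021268259 = 0.7422873187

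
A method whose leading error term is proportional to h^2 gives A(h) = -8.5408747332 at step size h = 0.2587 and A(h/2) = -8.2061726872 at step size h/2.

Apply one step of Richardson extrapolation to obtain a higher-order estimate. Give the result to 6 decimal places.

-8.094605

Error is O(h^2); halving h shrinks it by 2^2 = 4.
Weighted: (-32.8246907488) − (-8.5408747332) = -24.2838160156
Divide by 2^2 − 1 = 3.
(-24.2838160156) ÷ 3 = -8.0946053385
Gap between inputs: 3.347e-01; correction applied: +0.1115673487.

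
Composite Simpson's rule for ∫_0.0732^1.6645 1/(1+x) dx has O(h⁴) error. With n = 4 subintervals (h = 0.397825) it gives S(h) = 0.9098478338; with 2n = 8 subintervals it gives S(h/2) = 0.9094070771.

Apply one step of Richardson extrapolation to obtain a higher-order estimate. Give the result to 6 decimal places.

0.909378

With r = 4 the leading error scales as h^4, so the weight is 2^4 = 16.
Top: 16(0.9094070771) − (0.9098478338) = 13.6406653998
Denominator 16 − 1 = 15.
So the Richardson estimate is 0.9093776933.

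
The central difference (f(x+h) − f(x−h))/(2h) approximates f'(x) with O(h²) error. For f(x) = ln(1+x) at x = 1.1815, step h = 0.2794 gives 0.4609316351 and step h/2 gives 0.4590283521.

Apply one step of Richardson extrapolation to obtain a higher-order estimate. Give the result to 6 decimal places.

0.458394

Leading term ∝ h^2; use weight 4 = 2^2.
Weighted: 1.8361134084 − 0.4609316351 = 1.3751817733
Denominator 4 − 1 = 3.
Result: 0.4583939244
Shift from A(h/2): −0.0006344277.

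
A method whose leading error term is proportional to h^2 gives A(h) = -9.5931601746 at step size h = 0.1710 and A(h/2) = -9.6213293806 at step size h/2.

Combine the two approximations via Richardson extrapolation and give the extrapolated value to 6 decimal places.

Leading term ∝ h^2; use weight 4 = 2^2.
4*(-9.6213293806) = -38.4853175224; subtract (-9.5931601746) → -28.8921573478
Denominator 4 − 1 = 3.
So the Richardson estimate is -9.6307191159.

-9.630719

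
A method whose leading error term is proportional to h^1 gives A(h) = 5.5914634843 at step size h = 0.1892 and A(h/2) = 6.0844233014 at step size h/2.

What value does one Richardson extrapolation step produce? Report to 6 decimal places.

With r = 1 the leading error scales as h^1, so the weight is 2^1 = 2.
Numerator 2×A(h/2) − A(h) = 2×6.0844233014 − 5.5914634843 = 6.5773831185
Denominator 2 − 1 = 1.
(2×6.0844233014 − 5.5914634843)/(2 − 1) = 6.5773831185

6.577383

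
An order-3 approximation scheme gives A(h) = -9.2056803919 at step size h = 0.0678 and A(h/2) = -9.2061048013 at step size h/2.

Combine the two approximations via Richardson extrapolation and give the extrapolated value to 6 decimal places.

With r = 3 the leading error scales as h^3, so the weight is 2^3 = 8.
Difference of the inputs: -9.2061048013 − (-9.2056803919) = -0.0004244094
Divide by 2^3 − 1 = 7: (-0.0004244094)/7 = -0.0000606299
R = A(h/2) + (A(h/2) − A(h))/7 = -9.2061048013 − 0.0000606299 = -9.2061654312

-9.206165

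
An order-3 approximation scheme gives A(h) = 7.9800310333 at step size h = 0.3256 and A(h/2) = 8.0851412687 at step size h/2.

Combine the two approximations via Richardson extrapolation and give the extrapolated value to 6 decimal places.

Order 3 gives 2^r = 8 and 2^r − 1 = 7.
Top: 8(8.0851412687) − (7.9800310333) = 56.7010991163
Denominator 8 − 1 = 7.
56.7010991163 ÷ 7 = 8.1001570166

8.100157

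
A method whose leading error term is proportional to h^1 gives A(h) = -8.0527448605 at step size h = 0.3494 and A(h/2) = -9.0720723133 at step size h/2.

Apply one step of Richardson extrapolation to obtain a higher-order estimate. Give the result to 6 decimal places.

-10.091400

r = 1: numerator weight 2, denominator 1.
2^1 × A(h/2) = -18.1441446266; minus A(h) gives -10.0913997661.
Divide by 2^1 − 1 = 1.
(-10.0913997661) ÷ 1 = -10.0913997661
Correction |R − A(h/2)| = 1.019e+00; gap |A(h/2) − A(h)| = 1.019e+00.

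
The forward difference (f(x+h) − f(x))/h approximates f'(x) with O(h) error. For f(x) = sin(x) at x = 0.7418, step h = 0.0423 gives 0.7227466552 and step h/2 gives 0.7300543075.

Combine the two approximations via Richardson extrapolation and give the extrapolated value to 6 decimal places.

Order 1 gives 2^r = 2 and 2^r − 1 = 1.
A(h/2) − A(h) = 0.7300543075 − 0.7227466552 = 0.0073076523
Divide by 2^1 − 1 = 1: 0.0073076523/1 = 0.0073076523
R = A(h/2) + (A(h/2) − A(h))/1 = 0.7300543075 + 0.0073076523 = 0.7373619598

0.737362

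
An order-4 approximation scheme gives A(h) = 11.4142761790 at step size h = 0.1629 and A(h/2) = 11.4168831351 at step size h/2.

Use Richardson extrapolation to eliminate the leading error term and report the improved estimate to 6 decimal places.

r = 4: numerator weight 16, denominator 15.
16×11.4168831351 = 182.6701301616; subtract 11.4142761790 → 171.2558539826
171.2558539826 ÷ 15 = 11.4170569322
Shift from A(h/2): +0.0001737971.

11.417057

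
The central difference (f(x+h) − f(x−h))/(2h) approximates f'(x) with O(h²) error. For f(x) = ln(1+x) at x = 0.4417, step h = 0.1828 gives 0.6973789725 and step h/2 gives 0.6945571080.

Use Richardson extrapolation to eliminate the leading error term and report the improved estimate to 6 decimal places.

0.693616

Error is O(h^2); halving h shrinks it by 2^2 = 4.
Top: 4(0.6945571080) − (0.6973789725) = 2.0808494595
Divide by 2^2 − 1 = 3.
2.0808494595 ÷ 3 = 0.6936164865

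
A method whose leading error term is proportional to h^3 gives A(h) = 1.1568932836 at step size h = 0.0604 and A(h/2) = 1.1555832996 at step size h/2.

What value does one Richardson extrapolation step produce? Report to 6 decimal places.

With r = 3 the leading error scales as h^3, so the weight is 2^3 = 8.
8 × 1.1555832996 = 9.2446663968; subtract 1.1568932836 → 8.0877731132
Denominator 8 − 1 = 7.
R = 8.0877731132/7 = 1.1553961590

1.155396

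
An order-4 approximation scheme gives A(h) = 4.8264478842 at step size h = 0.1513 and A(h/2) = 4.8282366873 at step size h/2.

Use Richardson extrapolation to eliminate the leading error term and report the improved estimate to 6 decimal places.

Method order is 4; weight 2^4 = 16.
16·4.8282366873 = 77.2517869968; 77.2517869968 − 4.8264478842 = 72.4253391126
R = 72.4253391126/15 = 4.8283559408
Shift from A(h/2): +0.0001192535.

4.828356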